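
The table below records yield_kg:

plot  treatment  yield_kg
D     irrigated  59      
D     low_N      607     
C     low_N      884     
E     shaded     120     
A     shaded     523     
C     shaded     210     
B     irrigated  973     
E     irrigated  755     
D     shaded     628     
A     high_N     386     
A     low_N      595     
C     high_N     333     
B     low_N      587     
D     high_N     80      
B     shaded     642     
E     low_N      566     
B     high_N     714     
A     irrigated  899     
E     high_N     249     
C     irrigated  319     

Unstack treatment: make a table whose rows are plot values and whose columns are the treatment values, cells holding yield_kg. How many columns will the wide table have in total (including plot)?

5

1 column for plot plus 4 distinct treatment values → 5 columns.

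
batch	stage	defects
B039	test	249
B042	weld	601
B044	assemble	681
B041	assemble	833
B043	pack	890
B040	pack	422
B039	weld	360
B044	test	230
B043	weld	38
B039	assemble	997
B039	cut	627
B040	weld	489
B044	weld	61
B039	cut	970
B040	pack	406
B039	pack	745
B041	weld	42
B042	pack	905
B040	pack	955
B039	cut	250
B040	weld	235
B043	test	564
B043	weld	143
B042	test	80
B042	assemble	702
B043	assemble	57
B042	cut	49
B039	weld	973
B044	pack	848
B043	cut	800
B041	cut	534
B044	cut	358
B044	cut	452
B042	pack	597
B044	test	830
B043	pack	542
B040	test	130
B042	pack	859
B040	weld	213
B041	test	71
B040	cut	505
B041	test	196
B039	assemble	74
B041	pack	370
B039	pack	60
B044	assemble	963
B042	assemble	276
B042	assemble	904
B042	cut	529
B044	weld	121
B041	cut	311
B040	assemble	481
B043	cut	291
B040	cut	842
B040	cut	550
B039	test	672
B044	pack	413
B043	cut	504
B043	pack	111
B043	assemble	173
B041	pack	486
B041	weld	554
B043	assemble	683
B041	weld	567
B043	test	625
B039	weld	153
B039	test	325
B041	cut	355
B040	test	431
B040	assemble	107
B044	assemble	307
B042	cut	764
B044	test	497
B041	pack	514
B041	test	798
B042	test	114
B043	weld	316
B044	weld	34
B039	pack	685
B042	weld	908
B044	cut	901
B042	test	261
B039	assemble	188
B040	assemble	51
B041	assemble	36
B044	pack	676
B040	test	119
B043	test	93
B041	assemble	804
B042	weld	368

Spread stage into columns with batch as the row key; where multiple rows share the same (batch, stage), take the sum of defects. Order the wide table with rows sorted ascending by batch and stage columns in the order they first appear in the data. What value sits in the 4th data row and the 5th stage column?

With rows sorted ascending by batch, row 4 is batch=B042. stage columns in first-appearance order: test, weld, assemble, pack, cut; column 5 is cut.
Long rows with batch=B042, stage=cut: 49 + 529 + 764 = 1342.

1342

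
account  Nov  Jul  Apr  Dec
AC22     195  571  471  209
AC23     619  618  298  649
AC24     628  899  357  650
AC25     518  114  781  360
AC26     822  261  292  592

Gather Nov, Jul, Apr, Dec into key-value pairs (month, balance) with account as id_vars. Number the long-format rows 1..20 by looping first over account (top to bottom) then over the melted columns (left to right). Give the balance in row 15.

781

20 rows total (5 × 4). Row 15: index ⌊(15-1)/4⌋ = 3 into account → AC25; (15-1) mod 4 = 2 into the melted columns → Apr.
So row 15 is (AC25, Apr, 781); balance = 781.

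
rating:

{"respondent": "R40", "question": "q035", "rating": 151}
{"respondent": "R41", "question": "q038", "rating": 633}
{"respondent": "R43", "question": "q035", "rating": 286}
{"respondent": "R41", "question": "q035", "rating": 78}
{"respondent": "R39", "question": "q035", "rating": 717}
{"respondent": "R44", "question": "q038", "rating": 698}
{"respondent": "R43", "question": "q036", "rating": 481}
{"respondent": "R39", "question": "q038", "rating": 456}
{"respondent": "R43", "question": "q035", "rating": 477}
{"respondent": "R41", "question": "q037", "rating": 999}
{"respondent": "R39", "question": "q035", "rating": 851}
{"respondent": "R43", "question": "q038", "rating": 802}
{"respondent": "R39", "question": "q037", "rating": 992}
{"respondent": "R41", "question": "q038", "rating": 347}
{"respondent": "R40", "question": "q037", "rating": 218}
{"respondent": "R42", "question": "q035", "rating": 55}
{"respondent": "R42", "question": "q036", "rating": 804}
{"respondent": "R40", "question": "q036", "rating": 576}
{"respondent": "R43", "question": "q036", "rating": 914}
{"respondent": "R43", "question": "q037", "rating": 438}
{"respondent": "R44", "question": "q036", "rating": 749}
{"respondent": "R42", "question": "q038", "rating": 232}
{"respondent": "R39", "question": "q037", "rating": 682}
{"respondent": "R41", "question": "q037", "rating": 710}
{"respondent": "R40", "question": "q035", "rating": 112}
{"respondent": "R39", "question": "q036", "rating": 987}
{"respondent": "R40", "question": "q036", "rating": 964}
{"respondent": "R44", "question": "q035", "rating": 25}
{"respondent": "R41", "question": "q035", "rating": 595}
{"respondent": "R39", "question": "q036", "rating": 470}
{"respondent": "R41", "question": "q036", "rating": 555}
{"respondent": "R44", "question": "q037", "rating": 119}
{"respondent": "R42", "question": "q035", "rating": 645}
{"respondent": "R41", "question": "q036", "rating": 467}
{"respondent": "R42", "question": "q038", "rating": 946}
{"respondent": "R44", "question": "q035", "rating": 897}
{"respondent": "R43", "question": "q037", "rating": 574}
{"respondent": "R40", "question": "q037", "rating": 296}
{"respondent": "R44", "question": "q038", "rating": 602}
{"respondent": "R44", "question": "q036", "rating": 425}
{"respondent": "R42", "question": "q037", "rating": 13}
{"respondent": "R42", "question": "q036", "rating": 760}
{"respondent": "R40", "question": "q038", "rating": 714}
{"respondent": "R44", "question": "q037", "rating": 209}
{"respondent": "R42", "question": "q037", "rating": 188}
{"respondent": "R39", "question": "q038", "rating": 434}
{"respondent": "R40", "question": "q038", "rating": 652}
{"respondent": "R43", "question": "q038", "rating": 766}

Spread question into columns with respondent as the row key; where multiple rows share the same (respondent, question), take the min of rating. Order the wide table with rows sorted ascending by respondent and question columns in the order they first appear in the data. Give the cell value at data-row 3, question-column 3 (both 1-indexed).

With rows sorted ascending by respondent, row 3 is respondent=R41. question columns in first-appearance order: q035, q038, q036, q037; column 3 is q036.
Long rows with respondent=R41, question=q036: min(555, 467) = 467.

467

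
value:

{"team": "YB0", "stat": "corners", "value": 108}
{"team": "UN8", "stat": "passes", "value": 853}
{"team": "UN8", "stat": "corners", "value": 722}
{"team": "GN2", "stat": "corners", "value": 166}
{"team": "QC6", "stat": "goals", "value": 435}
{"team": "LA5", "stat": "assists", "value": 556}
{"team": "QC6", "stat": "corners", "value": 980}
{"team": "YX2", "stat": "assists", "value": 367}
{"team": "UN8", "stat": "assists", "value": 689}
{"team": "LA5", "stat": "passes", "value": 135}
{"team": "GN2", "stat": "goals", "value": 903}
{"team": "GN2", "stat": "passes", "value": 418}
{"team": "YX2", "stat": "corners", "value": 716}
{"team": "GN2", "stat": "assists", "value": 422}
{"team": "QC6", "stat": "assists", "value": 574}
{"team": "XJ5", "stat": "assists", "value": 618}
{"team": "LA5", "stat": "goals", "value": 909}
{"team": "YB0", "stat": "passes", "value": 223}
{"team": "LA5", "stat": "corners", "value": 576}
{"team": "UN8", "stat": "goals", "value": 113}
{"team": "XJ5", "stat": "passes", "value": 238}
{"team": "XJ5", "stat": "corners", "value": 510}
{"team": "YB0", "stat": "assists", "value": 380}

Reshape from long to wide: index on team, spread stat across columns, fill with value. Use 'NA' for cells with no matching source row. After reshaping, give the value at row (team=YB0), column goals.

No long-format row has team=YB0 and stat=goals, so the cell is NA.

NA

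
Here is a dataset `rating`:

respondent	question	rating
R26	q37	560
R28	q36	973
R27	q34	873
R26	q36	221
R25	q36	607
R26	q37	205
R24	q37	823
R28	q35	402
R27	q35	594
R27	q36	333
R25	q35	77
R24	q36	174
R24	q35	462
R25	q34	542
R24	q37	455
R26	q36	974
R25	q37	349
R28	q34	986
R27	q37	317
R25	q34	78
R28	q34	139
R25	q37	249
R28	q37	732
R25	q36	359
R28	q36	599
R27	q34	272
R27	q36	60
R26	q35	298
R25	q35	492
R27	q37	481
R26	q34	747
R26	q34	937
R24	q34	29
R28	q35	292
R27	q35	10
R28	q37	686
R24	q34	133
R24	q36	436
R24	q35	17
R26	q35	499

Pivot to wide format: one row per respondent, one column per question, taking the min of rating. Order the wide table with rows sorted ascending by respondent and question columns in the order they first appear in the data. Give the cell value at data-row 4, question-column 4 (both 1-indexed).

10

With rows sorted ascending by respondent, row 4 is respondent=R27. question columns in first-appearance order: q37, q36, q34, q35; column 4 is q35.
Long rows with respondent=R27, question=q35: min(594, 10) = 10.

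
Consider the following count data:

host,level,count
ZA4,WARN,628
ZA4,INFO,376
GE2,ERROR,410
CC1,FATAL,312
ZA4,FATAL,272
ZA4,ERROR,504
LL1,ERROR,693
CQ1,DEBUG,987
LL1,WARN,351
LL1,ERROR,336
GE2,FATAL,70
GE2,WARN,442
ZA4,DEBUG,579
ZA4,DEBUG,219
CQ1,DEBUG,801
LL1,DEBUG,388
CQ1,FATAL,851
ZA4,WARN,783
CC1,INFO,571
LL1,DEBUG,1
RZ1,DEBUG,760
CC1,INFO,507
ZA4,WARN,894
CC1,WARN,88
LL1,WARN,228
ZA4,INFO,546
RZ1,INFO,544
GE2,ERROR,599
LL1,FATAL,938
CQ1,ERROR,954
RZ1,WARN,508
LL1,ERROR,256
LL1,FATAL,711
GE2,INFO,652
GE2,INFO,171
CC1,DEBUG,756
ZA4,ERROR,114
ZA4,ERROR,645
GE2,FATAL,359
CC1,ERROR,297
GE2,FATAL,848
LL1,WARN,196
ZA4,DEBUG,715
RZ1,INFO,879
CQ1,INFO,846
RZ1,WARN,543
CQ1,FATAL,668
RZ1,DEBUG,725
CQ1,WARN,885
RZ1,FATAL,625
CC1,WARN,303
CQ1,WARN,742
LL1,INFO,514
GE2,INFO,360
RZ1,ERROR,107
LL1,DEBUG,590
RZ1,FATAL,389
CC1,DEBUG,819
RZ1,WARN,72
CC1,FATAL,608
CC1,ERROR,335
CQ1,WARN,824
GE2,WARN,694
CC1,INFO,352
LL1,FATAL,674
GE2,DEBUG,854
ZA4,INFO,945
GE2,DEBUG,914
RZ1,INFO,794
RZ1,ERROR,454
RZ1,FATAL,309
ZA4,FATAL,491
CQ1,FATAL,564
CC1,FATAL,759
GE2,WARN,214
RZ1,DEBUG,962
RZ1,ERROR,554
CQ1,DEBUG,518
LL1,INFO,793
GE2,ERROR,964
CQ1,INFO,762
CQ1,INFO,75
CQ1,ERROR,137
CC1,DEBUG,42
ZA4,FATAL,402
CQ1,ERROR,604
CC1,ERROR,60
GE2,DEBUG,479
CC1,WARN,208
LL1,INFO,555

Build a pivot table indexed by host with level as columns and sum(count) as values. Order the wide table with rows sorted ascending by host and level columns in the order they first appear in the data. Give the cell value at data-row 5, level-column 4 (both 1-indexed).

With rows sorted ascending by host, row 5 is host=RZ1. level columns in first-appearance order: WARN, INFO, ERROR, FATAL, DEBUG; column 4 is FATAL.
Long rows with host=RZ1, level=FATAL: 625 + 389 + 309 = 1323.

1323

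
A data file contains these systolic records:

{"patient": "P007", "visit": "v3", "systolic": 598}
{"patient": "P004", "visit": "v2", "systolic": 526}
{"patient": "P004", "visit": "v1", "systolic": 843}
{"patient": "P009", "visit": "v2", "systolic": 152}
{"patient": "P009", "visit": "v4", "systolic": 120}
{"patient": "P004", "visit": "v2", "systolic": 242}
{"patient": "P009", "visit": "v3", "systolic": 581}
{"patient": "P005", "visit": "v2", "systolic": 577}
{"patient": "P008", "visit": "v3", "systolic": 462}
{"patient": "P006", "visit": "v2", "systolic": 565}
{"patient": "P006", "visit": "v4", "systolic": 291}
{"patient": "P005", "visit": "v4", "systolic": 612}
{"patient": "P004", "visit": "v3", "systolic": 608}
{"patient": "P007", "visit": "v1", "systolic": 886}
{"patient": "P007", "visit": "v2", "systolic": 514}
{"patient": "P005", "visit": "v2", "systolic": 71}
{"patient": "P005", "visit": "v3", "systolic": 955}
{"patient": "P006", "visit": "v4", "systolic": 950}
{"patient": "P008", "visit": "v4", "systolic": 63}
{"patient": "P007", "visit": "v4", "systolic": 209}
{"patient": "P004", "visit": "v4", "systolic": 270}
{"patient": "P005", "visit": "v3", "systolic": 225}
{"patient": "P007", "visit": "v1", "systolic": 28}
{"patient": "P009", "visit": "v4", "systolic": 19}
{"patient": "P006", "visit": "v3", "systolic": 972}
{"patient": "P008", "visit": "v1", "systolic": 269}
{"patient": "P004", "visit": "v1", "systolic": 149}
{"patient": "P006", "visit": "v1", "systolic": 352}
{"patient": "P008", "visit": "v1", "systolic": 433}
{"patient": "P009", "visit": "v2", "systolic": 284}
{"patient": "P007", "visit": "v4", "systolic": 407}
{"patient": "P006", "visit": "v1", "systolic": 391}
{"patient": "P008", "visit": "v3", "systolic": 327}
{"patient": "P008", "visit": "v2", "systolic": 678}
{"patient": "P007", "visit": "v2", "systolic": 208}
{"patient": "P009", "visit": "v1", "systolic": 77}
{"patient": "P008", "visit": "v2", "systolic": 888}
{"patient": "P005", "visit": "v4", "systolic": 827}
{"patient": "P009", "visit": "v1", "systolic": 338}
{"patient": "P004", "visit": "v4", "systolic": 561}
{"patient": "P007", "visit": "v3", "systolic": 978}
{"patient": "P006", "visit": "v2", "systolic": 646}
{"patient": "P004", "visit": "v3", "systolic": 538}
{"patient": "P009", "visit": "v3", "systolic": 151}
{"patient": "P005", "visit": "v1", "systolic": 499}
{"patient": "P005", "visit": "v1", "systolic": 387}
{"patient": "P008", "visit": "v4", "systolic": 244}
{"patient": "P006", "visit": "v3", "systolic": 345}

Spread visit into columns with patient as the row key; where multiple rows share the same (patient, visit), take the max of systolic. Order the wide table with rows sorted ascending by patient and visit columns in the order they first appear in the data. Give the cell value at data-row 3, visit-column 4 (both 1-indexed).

950

With rows sorted ascending by patient, row 3 is patient=P006. visit columns in first-appearance order: v3, v2, v1, v4; column 4 is v4.
Long rows with patient=P006, visit=v4: max(291, 950) = 950.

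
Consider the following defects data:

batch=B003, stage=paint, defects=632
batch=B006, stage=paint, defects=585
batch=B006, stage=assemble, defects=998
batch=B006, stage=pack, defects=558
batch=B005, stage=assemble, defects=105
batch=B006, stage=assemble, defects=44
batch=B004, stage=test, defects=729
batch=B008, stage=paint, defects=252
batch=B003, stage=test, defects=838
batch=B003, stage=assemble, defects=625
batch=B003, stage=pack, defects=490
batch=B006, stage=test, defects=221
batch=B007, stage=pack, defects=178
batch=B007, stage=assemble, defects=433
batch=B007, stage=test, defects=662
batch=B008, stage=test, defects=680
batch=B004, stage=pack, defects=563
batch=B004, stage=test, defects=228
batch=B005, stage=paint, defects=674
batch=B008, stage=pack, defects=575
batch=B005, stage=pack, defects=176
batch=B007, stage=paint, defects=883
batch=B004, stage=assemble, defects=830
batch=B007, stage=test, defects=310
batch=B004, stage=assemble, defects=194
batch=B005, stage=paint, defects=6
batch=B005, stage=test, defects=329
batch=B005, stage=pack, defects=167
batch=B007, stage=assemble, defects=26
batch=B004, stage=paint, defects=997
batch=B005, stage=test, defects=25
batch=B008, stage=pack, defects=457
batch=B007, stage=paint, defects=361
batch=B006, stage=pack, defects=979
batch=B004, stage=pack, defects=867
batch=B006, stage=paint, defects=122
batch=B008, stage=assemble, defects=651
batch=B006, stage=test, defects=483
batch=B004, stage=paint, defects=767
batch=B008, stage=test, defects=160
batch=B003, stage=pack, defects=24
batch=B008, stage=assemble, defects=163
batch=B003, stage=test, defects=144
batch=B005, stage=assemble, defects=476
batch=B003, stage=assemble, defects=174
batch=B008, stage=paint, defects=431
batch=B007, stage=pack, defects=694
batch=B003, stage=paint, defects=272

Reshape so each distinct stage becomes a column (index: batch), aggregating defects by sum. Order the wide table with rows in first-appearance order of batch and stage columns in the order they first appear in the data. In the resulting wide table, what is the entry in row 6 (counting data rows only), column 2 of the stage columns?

With rows in first-appearance order of batch, row 6 is batch=B007. stage columns in first-appearance order: paint, assemble, pack, test; column 2 is assemble.
Long rows with batch=B007, stage=assemble: 433 + 26 = 459.

459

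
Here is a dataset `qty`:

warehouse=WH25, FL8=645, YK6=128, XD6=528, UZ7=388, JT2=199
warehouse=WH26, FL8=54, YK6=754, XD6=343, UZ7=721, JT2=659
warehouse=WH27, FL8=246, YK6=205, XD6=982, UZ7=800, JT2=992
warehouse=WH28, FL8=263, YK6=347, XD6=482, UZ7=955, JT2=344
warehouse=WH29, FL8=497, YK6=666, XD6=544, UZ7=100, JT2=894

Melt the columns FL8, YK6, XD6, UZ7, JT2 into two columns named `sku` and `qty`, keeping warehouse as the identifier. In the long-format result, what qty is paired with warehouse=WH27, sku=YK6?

Unpivoting turns each (warehouse, wide-column) pair into one long row.
The wide cell at row WH27, column YK6 holds 205, so the long row (WH27, YK6) has qty=205.

205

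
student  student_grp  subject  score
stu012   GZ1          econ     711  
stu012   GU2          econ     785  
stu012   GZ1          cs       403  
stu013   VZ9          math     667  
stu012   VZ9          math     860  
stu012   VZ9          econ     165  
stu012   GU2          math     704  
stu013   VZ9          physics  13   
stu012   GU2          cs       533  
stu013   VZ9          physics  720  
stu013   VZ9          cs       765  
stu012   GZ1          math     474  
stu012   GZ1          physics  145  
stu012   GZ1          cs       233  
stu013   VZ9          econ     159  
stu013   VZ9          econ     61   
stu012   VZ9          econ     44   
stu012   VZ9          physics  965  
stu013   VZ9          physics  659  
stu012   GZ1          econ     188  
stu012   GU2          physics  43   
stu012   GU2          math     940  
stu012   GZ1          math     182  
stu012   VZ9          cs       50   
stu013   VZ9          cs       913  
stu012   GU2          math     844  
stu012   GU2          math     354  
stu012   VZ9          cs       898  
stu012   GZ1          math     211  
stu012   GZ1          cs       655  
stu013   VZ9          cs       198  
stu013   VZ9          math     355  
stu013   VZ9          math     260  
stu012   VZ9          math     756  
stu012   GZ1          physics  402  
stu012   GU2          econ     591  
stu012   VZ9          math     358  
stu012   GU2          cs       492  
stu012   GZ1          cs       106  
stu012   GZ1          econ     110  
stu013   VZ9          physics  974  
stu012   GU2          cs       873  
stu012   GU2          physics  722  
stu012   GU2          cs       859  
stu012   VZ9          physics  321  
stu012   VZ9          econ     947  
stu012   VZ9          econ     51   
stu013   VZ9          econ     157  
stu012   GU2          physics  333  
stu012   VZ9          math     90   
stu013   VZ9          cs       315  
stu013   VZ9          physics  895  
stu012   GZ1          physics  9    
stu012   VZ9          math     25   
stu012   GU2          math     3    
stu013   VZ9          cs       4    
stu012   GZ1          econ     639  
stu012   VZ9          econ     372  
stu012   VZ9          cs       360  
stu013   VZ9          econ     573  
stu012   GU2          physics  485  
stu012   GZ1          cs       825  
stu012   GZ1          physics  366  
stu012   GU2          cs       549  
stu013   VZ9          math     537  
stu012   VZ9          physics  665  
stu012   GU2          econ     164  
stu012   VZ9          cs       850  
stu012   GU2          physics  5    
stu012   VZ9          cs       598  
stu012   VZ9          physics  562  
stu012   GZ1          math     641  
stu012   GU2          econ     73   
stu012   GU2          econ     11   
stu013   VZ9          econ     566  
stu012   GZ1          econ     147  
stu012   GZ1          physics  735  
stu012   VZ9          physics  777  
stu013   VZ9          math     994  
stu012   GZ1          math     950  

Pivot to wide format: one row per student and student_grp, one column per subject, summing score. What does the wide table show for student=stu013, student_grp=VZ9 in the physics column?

3261

Rows with student=stu013, student_grp=VZ9 and subject=physics: score values are 13, 720, 659, 974, 895.
13 + 720 + 659 + 974 + 895 = 3261.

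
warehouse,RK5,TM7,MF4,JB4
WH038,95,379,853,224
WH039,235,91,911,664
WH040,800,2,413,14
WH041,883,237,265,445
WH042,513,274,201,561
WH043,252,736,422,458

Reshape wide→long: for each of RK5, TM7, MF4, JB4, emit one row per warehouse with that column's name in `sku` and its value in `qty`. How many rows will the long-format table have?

24

6 warehouse values × 4 melted columns = 24 rows.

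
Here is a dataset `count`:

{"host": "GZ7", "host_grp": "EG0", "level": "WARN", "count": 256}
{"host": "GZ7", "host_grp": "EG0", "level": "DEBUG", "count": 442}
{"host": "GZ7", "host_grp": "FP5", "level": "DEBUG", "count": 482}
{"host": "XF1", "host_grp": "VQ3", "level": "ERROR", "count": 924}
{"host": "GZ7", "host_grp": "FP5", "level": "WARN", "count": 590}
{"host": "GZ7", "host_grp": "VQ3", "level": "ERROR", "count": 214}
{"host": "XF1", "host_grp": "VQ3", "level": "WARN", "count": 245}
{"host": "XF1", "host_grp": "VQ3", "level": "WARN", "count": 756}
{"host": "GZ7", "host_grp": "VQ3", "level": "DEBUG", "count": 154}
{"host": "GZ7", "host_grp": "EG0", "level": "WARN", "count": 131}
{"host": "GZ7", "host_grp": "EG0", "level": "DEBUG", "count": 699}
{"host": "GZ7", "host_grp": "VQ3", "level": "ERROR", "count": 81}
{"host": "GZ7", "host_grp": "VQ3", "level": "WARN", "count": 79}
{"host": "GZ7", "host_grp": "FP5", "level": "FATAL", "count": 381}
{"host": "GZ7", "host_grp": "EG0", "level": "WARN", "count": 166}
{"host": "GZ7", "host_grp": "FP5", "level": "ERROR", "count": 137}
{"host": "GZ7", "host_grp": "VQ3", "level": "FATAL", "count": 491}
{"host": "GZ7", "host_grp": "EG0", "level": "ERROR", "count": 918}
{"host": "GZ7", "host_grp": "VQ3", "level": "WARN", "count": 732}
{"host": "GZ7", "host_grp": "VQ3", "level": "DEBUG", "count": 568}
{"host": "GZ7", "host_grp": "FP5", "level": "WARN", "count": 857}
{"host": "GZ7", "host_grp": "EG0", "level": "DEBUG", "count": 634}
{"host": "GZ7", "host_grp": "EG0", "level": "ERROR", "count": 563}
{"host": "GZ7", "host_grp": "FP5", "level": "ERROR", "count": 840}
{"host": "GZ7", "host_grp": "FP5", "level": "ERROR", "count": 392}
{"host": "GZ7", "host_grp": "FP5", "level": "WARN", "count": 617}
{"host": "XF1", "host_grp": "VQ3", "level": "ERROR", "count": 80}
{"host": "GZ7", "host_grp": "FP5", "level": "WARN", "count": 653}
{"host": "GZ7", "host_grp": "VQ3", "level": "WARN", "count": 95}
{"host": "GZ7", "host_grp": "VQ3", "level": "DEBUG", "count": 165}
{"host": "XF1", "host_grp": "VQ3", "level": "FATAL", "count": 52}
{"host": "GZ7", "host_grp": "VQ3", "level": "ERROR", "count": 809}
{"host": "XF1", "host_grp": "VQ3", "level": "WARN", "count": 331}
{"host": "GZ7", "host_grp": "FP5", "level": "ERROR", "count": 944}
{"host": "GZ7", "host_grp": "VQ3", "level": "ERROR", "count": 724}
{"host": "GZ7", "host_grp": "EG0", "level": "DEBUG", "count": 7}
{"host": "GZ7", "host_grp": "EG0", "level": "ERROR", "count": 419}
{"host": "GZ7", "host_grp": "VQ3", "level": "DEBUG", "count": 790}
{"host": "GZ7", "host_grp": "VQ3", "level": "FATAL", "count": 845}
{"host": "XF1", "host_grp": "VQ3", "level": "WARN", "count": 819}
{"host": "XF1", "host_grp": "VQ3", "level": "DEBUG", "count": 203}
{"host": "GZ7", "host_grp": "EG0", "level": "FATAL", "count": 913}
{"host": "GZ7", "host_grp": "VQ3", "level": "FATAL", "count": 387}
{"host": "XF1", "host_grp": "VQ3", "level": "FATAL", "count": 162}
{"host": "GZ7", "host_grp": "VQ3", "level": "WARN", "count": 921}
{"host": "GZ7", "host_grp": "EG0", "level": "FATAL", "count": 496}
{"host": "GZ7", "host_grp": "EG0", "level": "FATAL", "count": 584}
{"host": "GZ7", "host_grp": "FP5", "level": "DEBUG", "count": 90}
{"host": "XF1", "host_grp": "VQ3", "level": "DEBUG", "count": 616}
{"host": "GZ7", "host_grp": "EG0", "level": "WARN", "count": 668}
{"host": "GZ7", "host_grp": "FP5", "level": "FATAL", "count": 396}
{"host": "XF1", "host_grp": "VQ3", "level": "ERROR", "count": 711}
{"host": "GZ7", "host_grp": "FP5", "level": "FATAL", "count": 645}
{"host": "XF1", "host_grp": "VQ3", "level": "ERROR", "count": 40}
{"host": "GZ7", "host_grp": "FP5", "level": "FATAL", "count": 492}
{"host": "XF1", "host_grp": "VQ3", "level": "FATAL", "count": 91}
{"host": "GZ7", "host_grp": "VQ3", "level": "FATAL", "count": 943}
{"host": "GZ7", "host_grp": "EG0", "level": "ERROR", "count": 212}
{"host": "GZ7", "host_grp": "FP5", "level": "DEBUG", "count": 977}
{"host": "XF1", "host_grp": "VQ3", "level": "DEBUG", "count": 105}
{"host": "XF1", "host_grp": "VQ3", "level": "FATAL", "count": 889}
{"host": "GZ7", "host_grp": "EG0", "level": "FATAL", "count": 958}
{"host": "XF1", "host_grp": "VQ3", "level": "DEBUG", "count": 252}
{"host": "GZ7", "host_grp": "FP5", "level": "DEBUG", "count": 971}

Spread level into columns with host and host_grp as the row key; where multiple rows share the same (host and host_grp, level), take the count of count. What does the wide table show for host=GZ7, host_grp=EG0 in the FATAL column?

Rows with host=GZ7, host_grp=EG0 and level=FATAL: count values are 913, 496, 584, 958.
4 rows match — count = 4.

4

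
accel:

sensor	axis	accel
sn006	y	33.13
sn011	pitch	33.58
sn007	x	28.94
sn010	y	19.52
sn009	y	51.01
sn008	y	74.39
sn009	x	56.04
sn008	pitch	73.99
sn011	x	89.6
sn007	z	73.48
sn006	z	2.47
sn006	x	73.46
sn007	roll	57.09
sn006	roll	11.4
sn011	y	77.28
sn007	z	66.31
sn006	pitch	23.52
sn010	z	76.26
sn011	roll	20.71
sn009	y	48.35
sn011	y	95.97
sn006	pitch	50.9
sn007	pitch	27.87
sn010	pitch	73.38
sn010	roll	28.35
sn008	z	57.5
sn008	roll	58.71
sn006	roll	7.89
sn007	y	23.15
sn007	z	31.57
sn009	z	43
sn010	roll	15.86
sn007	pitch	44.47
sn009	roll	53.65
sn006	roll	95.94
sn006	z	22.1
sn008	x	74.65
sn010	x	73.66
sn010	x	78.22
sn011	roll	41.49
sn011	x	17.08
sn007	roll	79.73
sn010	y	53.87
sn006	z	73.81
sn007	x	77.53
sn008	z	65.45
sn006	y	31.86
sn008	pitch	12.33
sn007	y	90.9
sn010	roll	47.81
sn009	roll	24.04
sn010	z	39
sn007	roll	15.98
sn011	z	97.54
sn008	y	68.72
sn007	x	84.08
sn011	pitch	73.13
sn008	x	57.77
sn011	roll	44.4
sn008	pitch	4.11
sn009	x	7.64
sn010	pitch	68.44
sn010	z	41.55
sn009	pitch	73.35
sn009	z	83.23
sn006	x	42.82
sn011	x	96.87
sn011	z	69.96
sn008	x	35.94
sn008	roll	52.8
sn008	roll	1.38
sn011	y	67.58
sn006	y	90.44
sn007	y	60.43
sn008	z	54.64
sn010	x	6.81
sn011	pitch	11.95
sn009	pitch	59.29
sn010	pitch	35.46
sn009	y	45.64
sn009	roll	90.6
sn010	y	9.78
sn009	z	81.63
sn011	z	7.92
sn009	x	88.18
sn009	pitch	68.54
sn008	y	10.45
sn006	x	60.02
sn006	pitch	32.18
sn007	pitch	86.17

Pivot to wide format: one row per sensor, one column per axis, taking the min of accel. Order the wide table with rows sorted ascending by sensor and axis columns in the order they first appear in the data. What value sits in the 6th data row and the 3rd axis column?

17.08

With rows sorted ascending by sensor, row 6 is sensor=sn011. axis columns in first-appearance order: y, pitch, x, z, roll; column 3 is x.
Long rows with sensor=sn011, axis=x: min(89.6, 17.08, 96.87) = 17.08.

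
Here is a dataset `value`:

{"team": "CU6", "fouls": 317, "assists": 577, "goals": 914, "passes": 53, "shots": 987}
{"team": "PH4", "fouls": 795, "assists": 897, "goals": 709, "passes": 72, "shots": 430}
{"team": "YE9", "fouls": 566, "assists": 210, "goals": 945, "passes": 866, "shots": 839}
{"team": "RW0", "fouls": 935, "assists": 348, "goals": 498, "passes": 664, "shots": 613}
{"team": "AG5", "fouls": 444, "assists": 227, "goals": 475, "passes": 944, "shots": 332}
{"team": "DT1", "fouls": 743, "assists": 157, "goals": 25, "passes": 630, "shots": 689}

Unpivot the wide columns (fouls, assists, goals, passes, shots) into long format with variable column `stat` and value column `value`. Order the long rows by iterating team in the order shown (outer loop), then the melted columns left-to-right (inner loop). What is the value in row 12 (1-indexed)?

30 rows total (6 × 5). Row 12: index ⌊(12-1)/5⌋ = 2 into team → YE9; (12-1) mod 5 = 1 into the melted columns → assists.
So row 12 is (YE9, assists, 210); value = 210.

210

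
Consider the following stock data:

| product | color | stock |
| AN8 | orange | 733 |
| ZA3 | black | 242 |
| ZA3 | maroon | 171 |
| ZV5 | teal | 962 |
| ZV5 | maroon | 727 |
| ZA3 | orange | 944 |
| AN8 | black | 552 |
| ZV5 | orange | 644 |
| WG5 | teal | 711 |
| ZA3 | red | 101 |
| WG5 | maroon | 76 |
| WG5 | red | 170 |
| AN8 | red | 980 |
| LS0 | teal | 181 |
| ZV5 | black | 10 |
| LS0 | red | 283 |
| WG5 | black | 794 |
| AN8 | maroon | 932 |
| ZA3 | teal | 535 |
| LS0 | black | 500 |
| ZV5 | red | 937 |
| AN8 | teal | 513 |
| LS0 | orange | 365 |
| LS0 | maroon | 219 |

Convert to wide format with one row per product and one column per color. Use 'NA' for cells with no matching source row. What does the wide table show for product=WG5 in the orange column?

NA

No long-format row has product=WG5 and color=orange, so the cell is NA.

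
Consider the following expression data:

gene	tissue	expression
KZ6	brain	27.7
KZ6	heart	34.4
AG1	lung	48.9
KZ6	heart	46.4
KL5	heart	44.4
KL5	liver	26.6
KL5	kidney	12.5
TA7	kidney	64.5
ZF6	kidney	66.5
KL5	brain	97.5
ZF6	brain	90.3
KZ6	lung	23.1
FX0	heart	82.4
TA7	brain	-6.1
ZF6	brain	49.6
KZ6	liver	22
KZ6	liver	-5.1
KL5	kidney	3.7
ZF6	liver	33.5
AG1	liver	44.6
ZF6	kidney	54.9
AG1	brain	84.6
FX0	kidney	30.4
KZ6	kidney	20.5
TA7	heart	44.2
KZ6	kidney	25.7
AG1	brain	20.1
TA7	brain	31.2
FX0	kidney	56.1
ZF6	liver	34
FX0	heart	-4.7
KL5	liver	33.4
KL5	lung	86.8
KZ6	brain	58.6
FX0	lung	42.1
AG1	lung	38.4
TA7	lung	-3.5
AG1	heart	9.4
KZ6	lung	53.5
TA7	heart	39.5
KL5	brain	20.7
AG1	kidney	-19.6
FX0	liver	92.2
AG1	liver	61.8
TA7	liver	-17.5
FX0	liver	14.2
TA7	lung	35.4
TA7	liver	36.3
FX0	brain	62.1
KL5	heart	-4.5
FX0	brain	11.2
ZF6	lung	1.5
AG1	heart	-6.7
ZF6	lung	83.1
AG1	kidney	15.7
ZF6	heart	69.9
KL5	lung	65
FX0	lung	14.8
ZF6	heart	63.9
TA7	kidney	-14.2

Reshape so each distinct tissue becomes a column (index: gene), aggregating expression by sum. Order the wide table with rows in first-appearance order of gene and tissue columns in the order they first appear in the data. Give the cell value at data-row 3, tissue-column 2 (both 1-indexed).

With rows in first-appearance order of gene, row 3 is gene=KL5. tissue columns in first-appearance order: brain, heart, lung, liver, kidney; column 2 is heart.
Long rows with gene=KL5, tissue=heart: 44.4 + -4.5 = 39.9.

39.9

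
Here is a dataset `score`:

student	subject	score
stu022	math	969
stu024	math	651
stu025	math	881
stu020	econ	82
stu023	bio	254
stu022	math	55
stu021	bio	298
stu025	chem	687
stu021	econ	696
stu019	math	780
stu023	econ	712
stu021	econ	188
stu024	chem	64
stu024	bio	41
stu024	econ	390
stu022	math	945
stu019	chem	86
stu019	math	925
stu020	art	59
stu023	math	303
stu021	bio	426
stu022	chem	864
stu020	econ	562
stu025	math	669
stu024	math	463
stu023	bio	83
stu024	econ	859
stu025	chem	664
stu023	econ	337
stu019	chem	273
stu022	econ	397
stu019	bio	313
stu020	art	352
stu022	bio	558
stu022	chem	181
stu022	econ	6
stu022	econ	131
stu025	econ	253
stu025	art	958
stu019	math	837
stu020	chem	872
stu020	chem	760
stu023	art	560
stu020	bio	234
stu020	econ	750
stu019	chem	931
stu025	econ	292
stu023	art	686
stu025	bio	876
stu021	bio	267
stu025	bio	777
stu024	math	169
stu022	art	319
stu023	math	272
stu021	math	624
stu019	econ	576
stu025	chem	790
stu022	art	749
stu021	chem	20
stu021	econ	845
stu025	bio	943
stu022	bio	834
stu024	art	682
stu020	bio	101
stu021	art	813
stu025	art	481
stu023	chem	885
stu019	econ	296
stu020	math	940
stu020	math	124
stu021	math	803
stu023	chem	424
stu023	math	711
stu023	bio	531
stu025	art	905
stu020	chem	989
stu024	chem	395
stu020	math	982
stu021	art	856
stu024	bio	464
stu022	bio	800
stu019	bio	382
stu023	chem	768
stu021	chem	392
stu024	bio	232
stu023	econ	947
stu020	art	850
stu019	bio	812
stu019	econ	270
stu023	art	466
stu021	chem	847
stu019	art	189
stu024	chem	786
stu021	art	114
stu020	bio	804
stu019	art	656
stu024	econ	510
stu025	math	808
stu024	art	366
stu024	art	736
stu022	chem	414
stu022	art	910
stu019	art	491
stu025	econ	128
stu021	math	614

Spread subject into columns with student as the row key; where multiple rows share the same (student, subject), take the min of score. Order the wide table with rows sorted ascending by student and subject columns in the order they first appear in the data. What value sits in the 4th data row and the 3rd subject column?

558

With rows sorted ascending by student, row 4 is student=stu022. subject columns in first-appearance order: math, econ, bio, chem, art; column 3 is bio.
Long rows with student=stu022, subject=bio: min(558, 834, 800) = 558.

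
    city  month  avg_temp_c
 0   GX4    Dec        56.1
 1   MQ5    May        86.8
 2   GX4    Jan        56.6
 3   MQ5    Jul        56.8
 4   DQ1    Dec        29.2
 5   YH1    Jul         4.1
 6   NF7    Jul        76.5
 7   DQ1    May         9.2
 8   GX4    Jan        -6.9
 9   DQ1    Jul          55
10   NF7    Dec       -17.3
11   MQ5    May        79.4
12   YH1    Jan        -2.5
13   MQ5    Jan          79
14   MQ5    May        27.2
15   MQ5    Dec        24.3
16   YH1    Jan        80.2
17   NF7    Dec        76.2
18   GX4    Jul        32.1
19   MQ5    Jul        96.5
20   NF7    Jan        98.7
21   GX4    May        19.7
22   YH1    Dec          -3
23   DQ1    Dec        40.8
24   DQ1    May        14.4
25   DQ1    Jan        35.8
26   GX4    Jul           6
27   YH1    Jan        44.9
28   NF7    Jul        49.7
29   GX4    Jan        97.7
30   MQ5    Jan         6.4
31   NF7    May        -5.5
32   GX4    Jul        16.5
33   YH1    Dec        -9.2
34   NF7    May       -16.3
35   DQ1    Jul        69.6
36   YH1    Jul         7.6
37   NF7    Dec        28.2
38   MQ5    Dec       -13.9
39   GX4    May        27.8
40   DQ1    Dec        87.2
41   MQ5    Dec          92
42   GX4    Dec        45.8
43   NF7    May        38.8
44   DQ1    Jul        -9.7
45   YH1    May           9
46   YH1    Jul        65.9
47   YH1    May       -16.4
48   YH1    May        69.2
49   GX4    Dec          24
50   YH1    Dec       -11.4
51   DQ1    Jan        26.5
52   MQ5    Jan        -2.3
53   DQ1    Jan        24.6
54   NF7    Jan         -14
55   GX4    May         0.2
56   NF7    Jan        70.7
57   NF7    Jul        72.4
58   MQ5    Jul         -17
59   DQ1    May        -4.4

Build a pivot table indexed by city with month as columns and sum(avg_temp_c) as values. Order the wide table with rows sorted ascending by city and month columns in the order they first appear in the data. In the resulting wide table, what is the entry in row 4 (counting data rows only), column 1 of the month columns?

87.1

With rows sorted ascending by city, row 4 is city=NF7. month columns in first-appearance order: Dec, May, Jan, Jul; column 1 is Dec.
Long rows with city=NF7, month=Dec: -17.3 + 76.2 + 28.2 = 87.1.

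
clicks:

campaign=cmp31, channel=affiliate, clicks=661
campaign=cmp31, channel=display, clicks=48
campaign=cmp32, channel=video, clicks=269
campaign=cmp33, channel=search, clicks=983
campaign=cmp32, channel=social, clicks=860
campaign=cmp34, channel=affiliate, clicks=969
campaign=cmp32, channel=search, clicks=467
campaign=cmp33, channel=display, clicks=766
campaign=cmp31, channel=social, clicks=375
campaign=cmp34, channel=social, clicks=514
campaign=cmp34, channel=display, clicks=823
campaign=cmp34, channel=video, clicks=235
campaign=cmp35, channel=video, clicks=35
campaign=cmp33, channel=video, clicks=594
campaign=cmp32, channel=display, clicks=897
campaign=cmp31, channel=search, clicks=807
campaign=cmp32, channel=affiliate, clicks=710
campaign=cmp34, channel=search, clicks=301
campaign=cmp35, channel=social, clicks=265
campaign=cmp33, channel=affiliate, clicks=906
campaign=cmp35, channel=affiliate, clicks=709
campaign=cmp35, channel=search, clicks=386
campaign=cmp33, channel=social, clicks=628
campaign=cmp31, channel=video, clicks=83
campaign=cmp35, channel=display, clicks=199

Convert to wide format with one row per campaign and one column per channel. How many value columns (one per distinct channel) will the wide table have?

5

5 distinct channel values: social, video, display, affiliate, search.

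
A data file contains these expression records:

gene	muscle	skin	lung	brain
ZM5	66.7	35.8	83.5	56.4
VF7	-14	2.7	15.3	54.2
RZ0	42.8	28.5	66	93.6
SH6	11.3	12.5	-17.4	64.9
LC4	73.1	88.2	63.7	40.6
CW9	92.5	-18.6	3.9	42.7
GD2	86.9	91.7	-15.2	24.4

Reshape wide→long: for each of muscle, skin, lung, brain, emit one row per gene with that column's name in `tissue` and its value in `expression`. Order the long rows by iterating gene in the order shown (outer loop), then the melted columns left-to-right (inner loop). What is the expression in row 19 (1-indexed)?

63.7

28 rows total (7 × 4). Row 19: index ⌊(19-1)/4⌋ = 4 into gene → LC4; (19-1) mod 4 = 2 into the melted columns → lung.
So row 19 is (LC4, lung, 63.7); expression = 63.7.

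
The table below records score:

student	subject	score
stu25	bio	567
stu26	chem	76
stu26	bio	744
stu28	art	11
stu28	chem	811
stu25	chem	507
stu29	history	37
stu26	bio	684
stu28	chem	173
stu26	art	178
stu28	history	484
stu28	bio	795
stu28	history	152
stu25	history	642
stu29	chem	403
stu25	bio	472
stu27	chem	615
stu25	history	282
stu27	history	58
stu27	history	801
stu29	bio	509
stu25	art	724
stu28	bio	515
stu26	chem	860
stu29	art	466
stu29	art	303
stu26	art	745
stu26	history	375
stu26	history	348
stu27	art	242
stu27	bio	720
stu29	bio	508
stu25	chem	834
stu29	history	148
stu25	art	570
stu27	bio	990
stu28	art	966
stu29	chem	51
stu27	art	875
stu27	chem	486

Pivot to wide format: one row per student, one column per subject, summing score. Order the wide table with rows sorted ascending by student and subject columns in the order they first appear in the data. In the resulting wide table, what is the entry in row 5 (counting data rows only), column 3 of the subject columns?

769

With rows sorted ascending by student, row 5 is student=stu29. subject columns in first-appearance order: bio, chem, art, history; column 3 is art.
Long rows with student=stu29, subject=art: 466 + 303 = 769.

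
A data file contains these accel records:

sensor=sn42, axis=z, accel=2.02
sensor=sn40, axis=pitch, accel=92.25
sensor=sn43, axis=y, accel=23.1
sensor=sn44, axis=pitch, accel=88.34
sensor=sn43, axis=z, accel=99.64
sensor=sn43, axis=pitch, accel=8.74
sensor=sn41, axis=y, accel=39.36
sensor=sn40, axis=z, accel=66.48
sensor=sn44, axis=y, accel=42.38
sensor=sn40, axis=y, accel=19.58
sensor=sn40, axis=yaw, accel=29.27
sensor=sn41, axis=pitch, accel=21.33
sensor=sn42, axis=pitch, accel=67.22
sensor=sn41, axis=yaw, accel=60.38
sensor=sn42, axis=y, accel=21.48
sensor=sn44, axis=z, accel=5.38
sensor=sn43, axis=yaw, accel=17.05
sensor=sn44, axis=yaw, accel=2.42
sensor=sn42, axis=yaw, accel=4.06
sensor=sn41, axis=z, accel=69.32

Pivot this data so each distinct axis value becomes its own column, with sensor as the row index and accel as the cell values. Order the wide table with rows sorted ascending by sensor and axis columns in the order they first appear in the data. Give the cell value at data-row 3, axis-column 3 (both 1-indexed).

With rows sorted ascending by sensor, row 3 is sensor=sn42. axis columns in first-appearance order: z, pitch, y, yaw; column 3 is y.
Long rows with sensor=sn42, axis=y: accel = 21.48.

21.48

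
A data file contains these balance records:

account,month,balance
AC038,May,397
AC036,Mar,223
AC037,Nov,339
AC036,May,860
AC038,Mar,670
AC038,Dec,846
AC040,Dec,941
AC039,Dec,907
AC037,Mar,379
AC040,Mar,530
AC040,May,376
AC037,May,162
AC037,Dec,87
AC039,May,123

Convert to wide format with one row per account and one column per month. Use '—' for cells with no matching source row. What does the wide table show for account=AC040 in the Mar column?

The long row with account=AC040, month=Mar has balance=530.

530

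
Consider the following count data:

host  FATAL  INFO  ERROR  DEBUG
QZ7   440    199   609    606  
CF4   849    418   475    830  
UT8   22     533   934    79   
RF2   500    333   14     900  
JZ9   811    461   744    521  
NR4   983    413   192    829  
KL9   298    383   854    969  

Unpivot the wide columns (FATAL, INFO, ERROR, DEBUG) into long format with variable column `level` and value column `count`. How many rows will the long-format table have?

28

7 host values × 4 melted columns = 28 rows.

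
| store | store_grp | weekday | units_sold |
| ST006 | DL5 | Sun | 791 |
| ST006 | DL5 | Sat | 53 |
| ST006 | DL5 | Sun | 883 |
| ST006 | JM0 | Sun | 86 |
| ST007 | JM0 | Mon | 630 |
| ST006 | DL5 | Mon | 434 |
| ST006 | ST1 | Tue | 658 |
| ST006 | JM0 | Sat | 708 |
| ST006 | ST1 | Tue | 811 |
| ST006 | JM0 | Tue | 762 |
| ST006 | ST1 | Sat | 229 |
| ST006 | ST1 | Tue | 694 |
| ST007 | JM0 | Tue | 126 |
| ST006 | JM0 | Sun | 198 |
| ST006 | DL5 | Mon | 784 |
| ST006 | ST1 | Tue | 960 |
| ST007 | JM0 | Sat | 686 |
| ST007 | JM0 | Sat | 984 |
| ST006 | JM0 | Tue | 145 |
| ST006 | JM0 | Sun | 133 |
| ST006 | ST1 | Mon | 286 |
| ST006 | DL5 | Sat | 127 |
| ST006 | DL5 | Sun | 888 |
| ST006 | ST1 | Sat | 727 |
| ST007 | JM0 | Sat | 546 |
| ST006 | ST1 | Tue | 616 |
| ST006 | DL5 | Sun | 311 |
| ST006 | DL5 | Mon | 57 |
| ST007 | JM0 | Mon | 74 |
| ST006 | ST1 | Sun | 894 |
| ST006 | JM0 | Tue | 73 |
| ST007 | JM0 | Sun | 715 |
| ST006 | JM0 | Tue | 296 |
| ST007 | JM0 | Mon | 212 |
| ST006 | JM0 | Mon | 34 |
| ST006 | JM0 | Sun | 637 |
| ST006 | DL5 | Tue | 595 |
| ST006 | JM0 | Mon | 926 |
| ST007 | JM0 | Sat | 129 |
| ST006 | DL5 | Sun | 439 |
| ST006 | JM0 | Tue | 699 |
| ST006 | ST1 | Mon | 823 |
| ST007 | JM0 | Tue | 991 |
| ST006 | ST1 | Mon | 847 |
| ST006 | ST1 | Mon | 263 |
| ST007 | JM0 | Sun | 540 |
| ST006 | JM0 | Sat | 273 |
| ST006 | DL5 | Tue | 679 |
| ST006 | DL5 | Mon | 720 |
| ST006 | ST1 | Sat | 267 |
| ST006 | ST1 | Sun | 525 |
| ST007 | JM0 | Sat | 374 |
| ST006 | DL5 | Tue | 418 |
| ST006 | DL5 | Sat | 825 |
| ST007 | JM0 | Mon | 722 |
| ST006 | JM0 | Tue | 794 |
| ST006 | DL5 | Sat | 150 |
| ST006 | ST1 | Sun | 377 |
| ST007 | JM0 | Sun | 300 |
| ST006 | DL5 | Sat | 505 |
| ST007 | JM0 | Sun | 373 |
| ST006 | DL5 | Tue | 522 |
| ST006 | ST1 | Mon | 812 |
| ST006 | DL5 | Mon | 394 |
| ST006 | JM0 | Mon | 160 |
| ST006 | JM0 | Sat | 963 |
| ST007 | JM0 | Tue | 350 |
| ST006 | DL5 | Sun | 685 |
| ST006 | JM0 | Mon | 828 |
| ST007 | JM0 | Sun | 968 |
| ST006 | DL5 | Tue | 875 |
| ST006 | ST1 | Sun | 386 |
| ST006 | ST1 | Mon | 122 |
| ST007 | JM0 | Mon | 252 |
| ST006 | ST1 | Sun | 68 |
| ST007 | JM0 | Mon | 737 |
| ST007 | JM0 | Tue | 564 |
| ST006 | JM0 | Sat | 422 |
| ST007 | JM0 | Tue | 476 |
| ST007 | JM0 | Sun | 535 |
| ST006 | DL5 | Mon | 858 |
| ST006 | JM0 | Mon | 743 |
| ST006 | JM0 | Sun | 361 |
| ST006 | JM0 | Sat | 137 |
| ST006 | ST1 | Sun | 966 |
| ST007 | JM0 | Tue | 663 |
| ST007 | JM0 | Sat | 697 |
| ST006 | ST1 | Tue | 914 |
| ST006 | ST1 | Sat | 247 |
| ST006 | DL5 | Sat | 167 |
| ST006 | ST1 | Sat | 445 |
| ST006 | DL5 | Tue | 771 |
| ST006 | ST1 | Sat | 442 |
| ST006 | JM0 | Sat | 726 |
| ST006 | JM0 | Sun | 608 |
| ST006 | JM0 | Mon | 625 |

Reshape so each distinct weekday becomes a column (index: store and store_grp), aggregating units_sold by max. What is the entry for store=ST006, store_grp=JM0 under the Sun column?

Rows with store=ST006, store_grp=JM0 and weekday=Sun: units_sold values are 86, 198, 133, 637, 361, 608.
max(86, 198, 133, 637, 361, 608) = 637.

637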